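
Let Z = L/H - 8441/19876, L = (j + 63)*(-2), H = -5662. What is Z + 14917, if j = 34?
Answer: 839342048153/56268956 ≈ 14917.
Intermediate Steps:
L = -194 (L = (34 + 63)*(-2) = 97*(-2) = -194)
Z = -21968499/56268956 (Z = -194/(-5662) - 8441/19876 = -194*(-1/5662) - 8441*1/19876 = 97/2831 - 8441/19876 = -21968499/56268956 ≈ -0.39042)
Z + 14917 = -21968499/56268956 + 14917 = 839342048153/56268956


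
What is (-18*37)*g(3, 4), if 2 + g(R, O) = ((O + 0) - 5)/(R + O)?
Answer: 9990/7 ≈ 1427.1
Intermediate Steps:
g(R, O) = -2 + (-5 + O)/(O + R) (g(R, O) = -2 + ((O + 0) - 5)/(R + O) = -2 + (O - 5)/(O + R) = -2 + (-5 + O)/(O + R))
(-18*37)*g(3, 4) = (-18*37)*((-5 - 1*4 - 2*3)/(4 + 3)) = -666*(-5 - 4 - 6)/7 = -666*(-15)/7 = -666*(-15/7) = 9990/7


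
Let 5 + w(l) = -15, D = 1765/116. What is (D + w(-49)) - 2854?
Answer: -331619/116 ≈ -2858.8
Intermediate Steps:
D = 1765/116 (D = 1765*(1/116) = 1765/116 ≈ 15.216)
w(l) = -20 (w(l) = -5 - 15 = -20)
(D + w(-49)) - 2854 = (1765/116 - 20) - 2854 = -555/116 - 2854 = -331619/116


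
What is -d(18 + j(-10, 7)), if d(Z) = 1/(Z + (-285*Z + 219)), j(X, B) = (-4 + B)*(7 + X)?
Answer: 1/2337 ≈ 0.00042790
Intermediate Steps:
d(Z) = 1/(219 - 284*Z) (d(Z) = 1/(Z + (219 - 285*Z)) = 1/(219 - 284*Z))
-d(18 + j(-10, 7)) = -(-1)/(-219 + 284*(18 + (-28 - 4*(-10) + 7*7 + 7*(-10)))) = -(-1)/(-219 + 284*(18 + (-28 + 40 + 49 - 70))) = -(-1)/(-219 + 284*(18 - 9)) = -(-1)/(-219 + 284*9) = -(-1)/(-219 + 2556) = -(-1)/2337 = -1*(-1/2337) = 1/2337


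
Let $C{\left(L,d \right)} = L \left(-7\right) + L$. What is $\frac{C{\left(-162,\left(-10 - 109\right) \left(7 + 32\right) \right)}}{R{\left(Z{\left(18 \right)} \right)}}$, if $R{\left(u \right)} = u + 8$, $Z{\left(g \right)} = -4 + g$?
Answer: $\frac{486}{11} \approx 44.182$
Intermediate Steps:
$C{\left(L,d \right)} = - 6 L$ ($C{\left(L,d \right)} = - 7 L + L = - 6 L$)
$R{\left(u \right)} = 8 + u$
$\frac{C{\left(-162,\left(-10 - 109\right) \left(7 + 32\right) \right)}}{R{\left(Z{\left(18 \right)} \right)}} = \frac{\left(-6\right) \left(-162\right)}{8 + \left(-4 + 18\right)} = \frac{972}{8 + 14} = \frac{972}{22} = 972 \cdot \frac{1}{22} = \frac{486}{11}$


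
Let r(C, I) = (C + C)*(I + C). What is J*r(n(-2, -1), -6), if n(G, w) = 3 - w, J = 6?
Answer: -96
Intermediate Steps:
r(C, I) = 2*C*(C + I) (r(C, I) = (2*C)*(C + I) = 2*C*(C + I))
J*r(n(-2, -1), -6) = 6*(2*(3 - 1*(-1))*((3 - 1*(-1)) - 6)) = 6*(2*(3 + 1)*((3 + 1) - 6)) = 6*(2*4*(4 - 6)) = 6*(2*4*(-2)) = 6*(-16) = -96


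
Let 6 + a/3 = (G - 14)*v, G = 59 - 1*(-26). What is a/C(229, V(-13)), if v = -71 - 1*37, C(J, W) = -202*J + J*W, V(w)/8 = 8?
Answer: 3837/5267 ≈ 0.72850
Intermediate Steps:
V(w) = 64 (V(w) = 8*8 = 64)
G = 85 (G = 59 + 26 = 85)
v = -108 (v = -71 - 37 = -108)
a = -23022 (a = -18 + 3*((85 - 14)*(-108)) = -18 + 3*(71*(-108)) = -18 + 3*(-7668) = -18 - 23004 = -23022)
a/C(229, V(-13)) = -23022*1/(229*(-202 + 64)) = -23022/(229*(-138)) = -23022/(-31602) = -23022*(-1/31602) = 3837/5267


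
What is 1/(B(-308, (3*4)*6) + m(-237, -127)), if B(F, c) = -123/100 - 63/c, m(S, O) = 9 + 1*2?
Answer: 200/1779 ≈ 0.11242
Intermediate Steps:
m(S, O) = 11 (m(S, O) = 9 + 2 = 11)
B(F, c) = -123/100 - 63/c (B(F, c) = -123*1/100 - 63/c = -123/100 - 63/c)
1/(B(-308, (3*4)*6) + m(-237, -127)) = 1/((-123/100 - 63/((3*4)*6)) + 11) = 1/((-123/100 - 63/(12*6)) + 11) = 1/((-123/100 - 63/72) + 11) = 1/((-123/100 - 63*1/72) + 11) = 1/((-123/100 - 7/8) + 11) = 1/(-421/200 + 11) = 1/(1779/200) = 200/1779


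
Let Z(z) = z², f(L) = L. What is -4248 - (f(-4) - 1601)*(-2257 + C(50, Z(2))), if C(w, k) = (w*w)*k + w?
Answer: 12503517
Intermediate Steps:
C(w, k) = w + k*w² (C(w, k) = w²*k + w = k*w² + w = w + k*w²)
-4248 - (f(-4) - 1601)*(-2257 + C(50, Z(2))) = -4248 - (-4 - 1601)*(-2257 + 50*(1 + 2²*50)) = -4248 - (-1605)*(-2257 + 50*(1 + 4*50)) = -4248 - (-1605)*(-2257 + 50*(1 + 200)) = -4248 - (-1605)*(-2257 + 50*201) = -4248 - (-1605)*(-2257 + 10050) = -4248 - (-1605)*7793 = -4248 - 1*(-12507765) = -4248 + 12507765 = 12503517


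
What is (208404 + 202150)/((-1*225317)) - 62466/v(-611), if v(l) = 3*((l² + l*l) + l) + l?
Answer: -466340918375/252071365897 ≈ -1.8500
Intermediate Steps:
v(l) = 4*l + 6*l² (v(l) = 3*((l² + l²) + l) + l = 3*(2*l² + l) + l = 3*(l + 2*l²) + l = (3*l + 6*l²) + l = 4*l + 6*l²)
(208404 + 202150)/((-1*225317)) - 62466/v(-611) = (208404 + 202150)/((-1*225317)) - 62466*(-1/(1222*(2 + 3*(-611)))) = 410554/(-225317) - 62466*(-1/(1222*(2 - 1833))) = 410554*(-1/225317) - 62466/(2*(-611)*(-1831)) = -410554/225317 - 62466/2237482 = -410554/225317 - 62466*1/2237482 = -410554/225317 - 31233/1118741 = -466340918375/252071365897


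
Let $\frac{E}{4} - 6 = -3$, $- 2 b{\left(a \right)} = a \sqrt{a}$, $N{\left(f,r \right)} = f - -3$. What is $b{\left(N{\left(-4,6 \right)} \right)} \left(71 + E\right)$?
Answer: $\frac{83 i}{2} \approx 41.5 i$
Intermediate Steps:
$N{\left(f,r \right)} = 3 + f$ ($N{\left(f,r \right)} = f + 3 = 3 + f$)
$b{\left(a \right)} = - \frac{a^{\frac{3}{2}}}{2}$ ($b{\left(a \right)} = - \frac{a \sqrt{a}}{2} = - \frac{a^{\frac{3}{2}}}{2}$)
$E = 12$ ($E = 24 + 4 \left(-3\right) = 24 - 12 = 12$)
$b{\left(N{\left(-4,6 \right)} \right)} \left(71 + E\right) = - \frac{\left(3 - 4\right)^{\frac{3}{2}}}{2} \left(71 + 12\right) = - \frac{\left(-1\right)^{\frac{3}{2}}}{2} \cdot 83 = - \frac{\left(-1\right) i}{2} \cdot 83 = \frac{i}{2} \cdot 83 = \frac{83 i}{2}$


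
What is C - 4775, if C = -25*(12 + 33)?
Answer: -5900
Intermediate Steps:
C = -1125 (C = -25*45 = -1125)
C - 4775 = -1125 - 4775 = -5900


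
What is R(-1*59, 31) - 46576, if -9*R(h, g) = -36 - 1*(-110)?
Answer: -419258/9 ≈ -46584.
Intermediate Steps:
R(h, g) = -74/9 (R(h, g) = -(-36 - 1*(-110))/9 = -(-36 + 110)/9 = -⅑*74 = -74/9)
R(-1*59, 31) - 46576 = -74/9 - 46576 = -419258/9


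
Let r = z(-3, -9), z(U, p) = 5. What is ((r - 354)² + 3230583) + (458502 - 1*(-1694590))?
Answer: 5505476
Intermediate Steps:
r = 5
((r - 354)² + 3230583) + (458502 - 1*(-1694590)) = ((5 - 354)² + 3230583) + (458502 - 1*(-1694590)) = ((-349)² + 3230583) + (458502 + 1694590) = (121801 + 3230583) + 2153092 = 3352384 + 2153092 = 5505476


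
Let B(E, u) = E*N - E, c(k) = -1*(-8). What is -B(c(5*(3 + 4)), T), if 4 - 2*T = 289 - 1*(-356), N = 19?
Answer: -144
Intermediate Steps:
c(k) = 8
T = -641/2 (T = 2 - (289 - 1*(-356))/2 = 2 - (289 + 356)/2 = 2 - 1/2*645 = 2 - 645/2 = -641/2 ≈ -320.50)
B(E, u) = 18*E (B(E, u) = E*19 - E = 19*E - E = 18*E)
-B(c(5*(3 + 4)), T) = -18*8 = -1*144 = -144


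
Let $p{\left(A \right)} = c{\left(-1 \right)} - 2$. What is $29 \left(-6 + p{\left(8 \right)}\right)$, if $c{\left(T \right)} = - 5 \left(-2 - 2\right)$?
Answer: $348$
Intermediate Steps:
$c{\left(T \right)} = 20$ ($c{\left(T \right)} = \left(-5\right) \left(-4\right) = 20$)
$p{\left(A \right)} = 18$ ($p{\left(A \right)} = 20 - 2 = 18$)
$29 \left(-6 + p{\left(8 \right)}\right) = 29 \left(-6 + 18\right) = 29 \cdot 12 = 348$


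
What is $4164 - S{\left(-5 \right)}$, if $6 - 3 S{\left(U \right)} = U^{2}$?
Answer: $\frac{12511}{3} \approx 4170.3$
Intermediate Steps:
$S{\left(U \right)} = 2 - \frac{U^{2}}{3}$
$4164 - S{\left(-5 \right)} = 4164 - \left(2 - \frac{\left(-5\right)^{2}}{3}\right) = 4164 - \left(2 - \frac{25}{3}\right) = 4164 - - \frac{19}{3} = 4164 + \frac{19}{3} = \frac{12511}{3}$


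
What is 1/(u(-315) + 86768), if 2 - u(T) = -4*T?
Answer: 1/85510 ≈ 1.1695e-5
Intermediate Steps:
u(T) = 2 + 4*T (u(T) = 2 - (-4)*T = 2 + 4*T)
1/(u(-315) + 86768) = 1/((2 + 4*(-315)) + 86768) = 1/((2 - 1260) + 86768) = 1/(-1258 + 86768) = 1/85510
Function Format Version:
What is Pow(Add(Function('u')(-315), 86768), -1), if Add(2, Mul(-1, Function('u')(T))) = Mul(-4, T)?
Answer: Rational(1, 85510) ≈ 1.1695e-5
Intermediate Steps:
Function('u')(T) = Add(2, Mul(4, T)) (Function('u')(T) = Add(2, Mul(-1, Mul(-4, T))) = Add(2, Mul(4, T)))
Pow(Add(Function('u')(-315), 86768), -1) = Pow(Add(Add(2, Mul(4, -315)), 86768), -1) = Pow(Add(Add(2, -1260), 86768), -1) = Pow(Add(-1258, 86768), -1) = Pow(85510, -1) = Rational(1, 85510)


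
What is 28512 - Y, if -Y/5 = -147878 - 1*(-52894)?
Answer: -446408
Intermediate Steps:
Y = 474920 (Y = -5*(-147878 - 1*(-52894)) = -5*(-147878 + 52894) = -5*(-94984) = 474920)
28512 - Y = 28512 - 1*474920 = 28512 - 474920 = -446408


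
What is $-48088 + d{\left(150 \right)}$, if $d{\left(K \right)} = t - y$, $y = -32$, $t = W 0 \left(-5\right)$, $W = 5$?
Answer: $-48056$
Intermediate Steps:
$t = 0$ ($t = 5 \cdot 0 \left(-5\right) = 0 \left(-5\right) = 0$)
$d{\left(K \right)} = 32$ ($d{\left(K \right)} = 0 - -32 = 0 + 32 = 32$)
$-48088 + d{\left(150 \right)} = -48088 + 32 = -48056$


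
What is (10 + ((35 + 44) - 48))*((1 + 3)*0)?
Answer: 0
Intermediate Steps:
(10 + ((35 + 44) - 48))*((1 + 3)*0) = (10 + (79 - 48))*(4*0) = (10 + 31)*0 = 41*0 = 0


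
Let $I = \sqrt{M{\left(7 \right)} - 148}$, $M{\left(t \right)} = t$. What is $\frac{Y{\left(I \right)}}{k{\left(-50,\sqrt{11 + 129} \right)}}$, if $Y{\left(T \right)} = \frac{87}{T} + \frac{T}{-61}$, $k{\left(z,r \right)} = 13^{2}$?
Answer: $- \frac{1816 i \sqrt{141}}{484523} \approx - 0.044505 i$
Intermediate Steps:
$k{\left(z,r \right)} = 169$
$I = i \sqrt{141}$ ($I = \sqrt{7 - 148} = \sqrt{-141} = i \sqrt{141} \approx 11.874 i$)
$Y{\left(T \right)} = \frac{87}{T} - \frac{T}{61}$ ($Y{\left(T \right)} = \frac{87}{T} + T \left(- \frac{1}{61}\right) = \frac{87}{T} - \frac{T}{61}$)
$\frac{Y{\left(I \right)}}{k{\left(-50,\sqrt{11 + 129} \right)}} = \frac{\frac{87}{i \sqrt{141}} - \frac{i \sqrt{141}}{61}}{169} = \left(87 \left(- \frac{i \sqrt{141}}{141}\right) - \frac{i \sqrt{141}}{61}\right) \frac{1}{169} = \left(- \frac{29 i \sqrt{141}}{47} - \frac{i \sqrt{141}}{61}\right) \frac{1}{169} = - \frac{1816 i \sqrt{141}}{2867} \cdot \frac{1}{169} = - \frac{1816 i \sqrt{141}}{484523}$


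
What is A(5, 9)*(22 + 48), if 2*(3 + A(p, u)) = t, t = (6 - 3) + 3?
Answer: 0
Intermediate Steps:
t = 6 (t = 3 + 3 = 6)
A(p, u) = 0 (A(p, u) = -3 + (½)*6 = -3 + 3 = 0)
A(5, 9)*(22 + 48) = 0*(22 + 48) = 0*70 = 0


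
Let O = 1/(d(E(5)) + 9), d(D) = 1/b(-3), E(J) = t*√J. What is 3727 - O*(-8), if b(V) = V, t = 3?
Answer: 48463/13 ≈ 3727.9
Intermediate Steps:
E(J) = 3*√J
d(D) = -⅓ (d(D) = 1/(-3) = -⅓)
O = 3/26 (O = 1/(-⅓ + 9) = 1/(26/3) = 3/26 ≈ 0.11538)
3727 - O*(-8) = 3727 - 3*(-8)/26 = 3727 - 1*(-12/13) = 3727 + 12/13 = 48463/13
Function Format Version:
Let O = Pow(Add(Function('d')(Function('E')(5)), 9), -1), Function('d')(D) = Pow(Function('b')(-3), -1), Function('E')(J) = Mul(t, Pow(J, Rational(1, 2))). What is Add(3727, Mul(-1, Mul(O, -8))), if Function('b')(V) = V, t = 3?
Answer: Rational(48463, 13) ≈ 3727.9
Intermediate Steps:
Function('E')(J) = Mul(3, Pow(J, Rational(1, 2)))
Function('d')(D) = Rational(-1, 3) (Function('d')(D) = Pow(-3, -1) = Rational(-1, 3))
O = Rational(3, 26) (O = Pow(Add(Rational(-1, 3), 9), -1) = Pow(Rational(26, 3), -1) = Rational(3, 26) ≈ 0.11538)
Add(3727, Mul(-1, Mul(O, -8))) = Add(3727, Mul(-1, Mul(Rational(3, 26), -8))) = Add(3727, Mul(-1, Rational(-12, 13))) = Add(3727, Rational(12, 13)) = Rational(48463, 13)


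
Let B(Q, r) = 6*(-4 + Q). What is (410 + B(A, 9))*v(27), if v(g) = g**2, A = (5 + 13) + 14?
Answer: 421362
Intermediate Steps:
A = 32 (A = 18 + 14 = 32)
B(Q, r) = -24 + 6*Q
(410 + B(A, 9))*v(27) = (410 + (-24 + 6*32))*27**2 = (410 + (-24 + 192))*729 = (410 + 168)*729 = 578*729 = 421362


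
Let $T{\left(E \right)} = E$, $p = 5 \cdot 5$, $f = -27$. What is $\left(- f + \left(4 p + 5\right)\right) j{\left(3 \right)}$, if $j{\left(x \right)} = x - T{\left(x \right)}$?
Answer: $0$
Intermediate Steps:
$p = 25$
$j{\left(x \right)} = 0$ ($j{\left(x \right)} = x - x = 0$)
$\left(- f + \left(4 p + 5\right)\right) j{\left(3 \right)} = \left(\left(-1\right) \left(-27\right) + \left(4 \cdot 25 + 5\right)\right) 0 = \left(27 + \left(100 + 5\right)\right) 0 = \left(27 + 105\right) 0 = 132 \cdot 0 = 0$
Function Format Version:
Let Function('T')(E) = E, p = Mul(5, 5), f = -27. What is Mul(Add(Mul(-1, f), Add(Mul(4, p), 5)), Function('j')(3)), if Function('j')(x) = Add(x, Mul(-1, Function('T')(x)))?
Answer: 0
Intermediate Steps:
p = 25
Function('j')(x) = 0 (Function('j')(x) = Add(x, Mul(-1, x)) = 0)
Mul(Add(Mul(-1, f), Add(Mul(4, p), 5)), Function('j')(3)) = Mul(Add(Mul(-1, -27), Add(Mul(4, 25), 5)), 0) = Mul(Add(27, Add(100, 5)), 0) = Mul(Add(27, 105), 0) = Mul(132, 0) = 0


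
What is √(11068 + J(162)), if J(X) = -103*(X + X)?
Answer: 4*I*√1394 ≈ 149.35*I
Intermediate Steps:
J(X) = -206*X
√(11068 + J(162)) = √(11068 - 206*162) = √(11068 - 33372) = √(-22304) = 4*I*√1394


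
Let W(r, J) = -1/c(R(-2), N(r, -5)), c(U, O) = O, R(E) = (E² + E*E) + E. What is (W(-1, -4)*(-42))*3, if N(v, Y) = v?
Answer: -126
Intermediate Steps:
R(E) = E + 2*E² (R(E) = (E² + E²) + E = 2*E² + E = E + 2*E²)
W(r, J) = -1/r
(W(-1, -4)*(-42))*3 = (-1/(-1)*(-42))*3 = (-1*(-1)*(-42))*3 = (1*(-42))*3 = -42*3 = -126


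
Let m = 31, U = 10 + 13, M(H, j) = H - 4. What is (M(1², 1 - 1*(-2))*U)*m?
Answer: -2139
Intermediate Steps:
M(H, j) = -4 + H
U = 23
(M(1², 1 - 1*(-2))*U)*m = ((-4 + 1²)*23)*31 = ((-4 + 1)*23)*31 = -3*23*31 = -69*31 = -2139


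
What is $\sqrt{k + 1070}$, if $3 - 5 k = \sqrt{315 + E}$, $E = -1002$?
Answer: $\frac{\sqrt{26765 - 5 i \sqrt{687}}}{5} \approx 32.72 - 0.080106 i$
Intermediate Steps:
$k = \frac{3}{5} - \frac{i \sqrt{687}}{5}$ ($k = \frac{3}{5} - \frac{\sqrt{315 - 1002}}{5} = \frac{3}{5} - \frac{\sqrt{-687}}{5} = \frac{3}{5} - \frac{i \sqrt{687}}{5} \approx 0.6 - 5.2421 i$)
$\sqrt{k + 1070} = \sqrt{\left(\frac{3}{5} - \frac{i \sqrt{687}}{5}\right) + 1070} = \sqrt{\frac{5353}{5} - \frac{i \sqrt{687}}{5}}$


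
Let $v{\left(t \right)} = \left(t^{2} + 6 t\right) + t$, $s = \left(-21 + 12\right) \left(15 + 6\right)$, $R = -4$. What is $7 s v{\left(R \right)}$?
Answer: $15876$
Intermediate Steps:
$s = -189$ ($s = \left(-9\right) 21 = -189$)
$v{\left(t \right)} = t^{2} + 7 t$
$7 s v{\left(R \right)} = 7 \left(-189\right) \left(- 4 \left(7 - 4\right)\right) = - 1323 \left(\left(-4\right) 3\right) = \left(-1323\right) \left(-12\right) = 15876$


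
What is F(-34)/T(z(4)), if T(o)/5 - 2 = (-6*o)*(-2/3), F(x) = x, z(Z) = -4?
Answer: 17/35 ≈ 0.48571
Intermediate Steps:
T(o) = 10 + 20*o (T(o) = 10 + 5*((-6*o)*(-2/3)) = 10 + 5*((-6*o)*(-2*⅓)) = 10 + 5*(-6*o*(-⅔)) = 10 + 5*(4*o) = 10 + 20*o)
F(-34)/T(z(4)) = -34/(10 + 20*(-4)) = -34/(10 - 80) = -34/(-70) = -34*(-1/70) = 17/35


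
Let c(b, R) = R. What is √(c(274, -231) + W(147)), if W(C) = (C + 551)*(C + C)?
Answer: √204981 ≈ 452.75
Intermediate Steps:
W(C) = 2*C*(551 + C) (W(C) = (551 + C)*(2*C) = 2*C*(551 + C))
√(c(274, -231) + W(147)) = √(-231 + 2*147*(551 + 147)) = √(-231 + 2*147*698) = √(-231 + 205212) = √204981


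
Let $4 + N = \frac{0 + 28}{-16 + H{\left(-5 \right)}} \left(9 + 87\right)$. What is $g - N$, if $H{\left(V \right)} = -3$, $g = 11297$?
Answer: $\frac{217407}{19} \approx 11442.0$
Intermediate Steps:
$N = - \frac{2764}{19}$ ($N = -4 + \frac{0 + 28}{-16 - 3} \left(9 + 87\right) = -4 + \frac{28}{-19} \cdot 96 = -4 + 28 \left(- \frac{1}{19}\right) 96 = -4 - \frac{2688}{19} = - \frac{2764}{19} \approx -145.47$)
$g - N = 11297 - - \frac{2764}{19} = 11297 + \frac{2764}{19} = \frac{217407}{19}$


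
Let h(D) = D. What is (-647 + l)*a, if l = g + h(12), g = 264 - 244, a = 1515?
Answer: -931725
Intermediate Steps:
g = 20
l = 32 (l = 20 + 12 = 32)
(-647 + l)*a = (-647 + 32)*1515 = -615*1515 = -931725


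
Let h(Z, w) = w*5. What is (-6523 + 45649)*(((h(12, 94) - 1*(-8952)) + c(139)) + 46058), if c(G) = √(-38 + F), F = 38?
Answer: 2170710480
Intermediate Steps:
h(Z, w) = 5*w
c(G) = 0 (c(G) = √(-38 + 38) = √0 = 0)
(-6523 + 45649)*(((h(12, 94) - 1*(-8952)) + c(139)) + 46058) = (-6523 + 45649)*(((5*94 - 1*(-8952)) + 0) + 46058) = 39126*(((470 + 8952) + 0) + 46058) = 39126*((9422 + 0) + 46058) = 39126*(9422 + 46058) = 39126*55480 = 2170710480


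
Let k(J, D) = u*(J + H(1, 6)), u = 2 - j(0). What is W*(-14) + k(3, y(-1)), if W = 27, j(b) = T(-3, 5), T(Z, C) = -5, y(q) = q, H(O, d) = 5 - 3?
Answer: -343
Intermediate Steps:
H(O, d) = 2
j(b) = -5
u = 7 (u = 2 - 1*(-5) = 2 + 5 = 7)
k(J, D) = 14 + 7*J (k(J, D) = 7*(J + 2) = 7*(2 + J) = 14 + 7*J)
W*(-14) + k(3, y(-1)) = 27*(-14) + (14 + 7*3) = -378 + (14 + 21) = -378 + 35 = -343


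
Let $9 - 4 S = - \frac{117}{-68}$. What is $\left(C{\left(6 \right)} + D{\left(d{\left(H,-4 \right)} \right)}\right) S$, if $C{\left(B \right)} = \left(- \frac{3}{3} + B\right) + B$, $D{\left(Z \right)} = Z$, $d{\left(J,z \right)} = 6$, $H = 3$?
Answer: $\frac{495}{16} \approx 30.938$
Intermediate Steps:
$C{\left(B \right)} = -1 + 2 B$ ($C{\left(B \right)} = \left(\left(-3\right) \frac{1}{3} + B\right) + B = \left(-1 + B\right) + B = -1 + 2 B$)
$S = \frac{495}{272}$ ($S = \frac{9}{4} - \frac{\left(-117\right) \frac{1}{-68}}{4} = \frac{9}{4} - \frac{\left(-117\right) \left(- \frac{1}{68}\right)}{4} = \frac{9}{4} - \frac{117}{272} = \frac{495}{272} \approx 1.8199$)
$\left(C{\left(6 \right)} + D{\left(d{\left(H,-4 \right)} \right)}\right) S = \left(\left(-1 + 2 \cdot 6\right) + 6\right) \frac{495}{272} = \left(\left(-1 + 12\right) + 6\right) \frac{495}{272} = \left(11 + 6\right) \frac{495}{272} = 17 \cdot \frac{495}{272} = \frac{495}{16}$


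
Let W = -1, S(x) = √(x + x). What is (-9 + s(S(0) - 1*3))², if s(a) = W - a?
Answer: 49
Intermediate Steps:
S(x) = √2*√x (S(x) = √(2*x) = √2*√x)
s(a) = -1 - a
(-9 + s(S(0) - 1*3))² = (-9 + (-1 - (√2*√0 - 1*3)))² = (-9 + (-1 - (√2*0 - 3)))² = (-9 + (-1 - (0 - 3)))² = (-9 + (-1 - 1*(-3)))² = (-9 + (-1 + 3))² = (-9 + 2)² = (-7)² = 49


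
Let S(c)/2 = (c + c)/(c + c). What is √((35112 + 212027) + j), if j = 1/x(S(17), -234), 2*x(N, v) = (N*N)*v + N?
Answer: 6*√1497174914/467 ≈ 497.13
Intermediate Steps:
S(c) = 2 (S(c) = 2*((c + c)/(c + c)) = 2*((2*c)/((2*c))) = 2*((2*c)*(1/(2*c))) = 2*1 = 2)
x(N, v) = N/2 + v*N²/2 (x(N, v) = ((N*N)*v + N)/2 = (N²*v + N)/2 = (v*N² + N)/2 = (N + v*N²)/2 = N/2 + v*N²/2)
j = -1/467 (j = 1/((½)*2*(1 + 2*(-234))) = 1/((½)*2*(1 - 468)) = 1/((½)*2*(-467)) = 1/(-467) = -1/467 ≈ -0.0021413)
√((35112 + 212027) + j) = √((35112 + 212027) - 1/467) = √(247139 - 1/467) = √(115413912/467) = 6*√1497174914/467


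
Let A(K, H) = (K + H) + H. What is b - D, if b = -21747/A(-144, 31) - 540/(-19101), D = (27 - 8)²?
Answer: -49998025/522094 ≈ -95.764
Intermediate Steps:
A(K, H) = K + 2*H (A(K, H) = (H + K) + H = K + 2*H)
D = 361 (D = 19² = 361)
b = 138477909/522094 (b = -21747/(-144 + 2*31) - 540/(-19101) = -21747/(-144 + 62) - 540*(-1/19101) = -21747/(-82) + 180/6367 = -21747*(-1/82) + 180/6367 = 21747/82 + 180/6367 = 138477909/522094 ≈ 265.24)
b - D = 138477909/522094 - 1*361 = 138477909/522094 - 361 = -49998025/522094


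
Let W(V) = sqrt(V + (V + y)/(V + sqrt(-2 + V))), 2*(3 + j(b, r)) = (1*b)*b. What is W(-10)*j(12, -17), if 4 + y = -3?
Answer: 69*sqrt(2)*sqrt((-83 + 20*I*sqrt(3))/(5 - I*sqrt(3)))/2 ≈ 6.2256 + 201.05*I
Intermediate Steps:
y = -7 (y = -4 - 3 = -7)
j(b, r) = -3 + b**2/2 (j(b, r) = -3 + ((1*b)*b)/2 = -3 + (b*b)/2 = -3 + b**2/2)
W(V) = sqrt(V + (-7 + V)/(V + sqrt(-2 + V))) (W(V) = sqrt(V + (V - 7)/(V + sqrt(-2 + V))) = sqrt(V + (-7 + V)/(V + sqrt(-2 + V))))
W(-10)*j(12, -17) = sqrt((-7 - 10 - 10*(-10 + sqrt(-2 - 10)))/(-10 + sqrt(-2 - 10)))*(-3 + (1/2)*12**2) = sqrt((-7 - 10 - 10*(-10 + sqrt(-12)))/(-10 + sqrt(-12)))*(-3 + (1/2)*144) = sqrt((-7 - 10 - 10*(-10 + 2*I*sqrt(3)))/(-10 + 2*I*sqrt(3)))*(-3 + 72) = sqrt((-7 - 10 + (100 - 20*I*sqrt(3)))/(-10 + 2*I*sqrt(3)))*69 = sqrt((83 - 20*I*sqrt(3))/(-10 + 2*I*sqrt(3)))*69 = 69*sqrt((83 - 20*I*sqrt(3))/(-10 + 2*I*sqrt(3)))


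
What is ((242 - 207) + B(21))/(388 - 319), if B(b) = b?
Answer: 56/69 ≈ 0.81159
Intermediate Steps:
((242 - 207) + B(21))/(388 - 319) = ((242 - 207) + 21)/(388 - 319) = (35 + 21)/69 = 56*(1/69) = 56/69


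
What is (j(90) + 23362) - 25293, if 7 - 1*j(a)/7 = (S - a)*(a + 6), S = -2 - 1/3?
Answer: 60166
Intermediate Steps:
S = -7/3 (S = -2 - 1/3 = -7/3 ≈ -2.3333)
j(a) = 49 - 7*(6 + a)*(-7/3 - a) (j(a) = 49 - 7*(-7/3 - a)*(a + 6) = 49 - 7*(-7/3 - a)*(6 + a) = 49 - 7*(6 + a)*(-7/3 - a))
(j(90) + 23362) - 25293 = ((147 + 7*90**2 + (175/3)*90) + 23362) - 25293 = ((147 + 7*8100 + 5250) + 23362) - 25293 = ((147 + 56700 + 5250) + 23362) - 25293 = (62097 + 23362) - 25293 = 85459 - 25293 = 60166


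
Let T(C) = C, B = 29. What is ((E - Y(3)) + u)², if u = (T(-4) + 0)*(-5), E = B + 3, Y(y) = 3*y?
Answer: 1849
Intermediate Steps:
E = 32 (E = 29 + 3 = 32)
u = 20 (u = (-4 + 0)*(-5) = -4*(-5) = 20)
((E - Y(3)) + u)² = ((32 - 3*3) + 20)² = ((32 - 1*9) + 20)² = ((32 - 9) + 20)² = (23 + 20)² = 43² = 1849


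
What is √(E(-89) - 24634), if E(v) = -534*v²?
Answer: 4*I*√265903 ≈ 2062.6*I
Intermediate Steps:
√(E(-89) - 24634) = √(-534*(-89)² - 24634) = √(-534*7921 - 24634) = √(-4229814 - 24634) = √(-4254448) = 4*I*√265903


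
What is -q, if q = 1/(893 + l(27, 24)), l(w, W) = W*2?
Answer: -1/941 ≈ -0.0010627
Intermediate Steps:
l(w, W) = 2*W
q = 1/941 (q = 1/(893 + 2*24) = 1/(893 + 48) = 1/941 ≈ 0.0010627)
-q = -1*1/941 = -1/941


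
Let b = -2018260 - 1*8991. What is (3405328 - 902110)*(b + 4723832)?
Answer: 6750130097658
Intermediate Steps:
b = -2027251 (b = -2018260 - 8991 = -2027251)
(3405328 - 902110)*(b + 4723832) = (3405328 - 902110)*(-2027251 + 4723832) = 2503218*2696581 = 6750130097658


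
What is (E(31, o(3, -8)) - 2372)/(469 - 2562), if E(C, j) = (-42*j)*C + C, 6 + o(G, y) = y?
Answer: -15887/2093 ≈ -7.5905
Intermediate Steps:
o(G, y) = -6 + y
E(C, j) = C - 42*C*j (E(C, j) = -42*C*j + C = C - 42*C*j)
(E(31, o(3, -8)) - 2372)/(469 - 2562) = (31*(1 - 42*(-6 - 8)) - 2372)/(469 - 2562) = (31*(1 - 42*(-14)) - 2372)/(-2093) = (31*(1 + 588) - 2372)*(-1/2093) = (31*589 - 2372)*(-1/2093) = (18259 - 2372)*(-1/2093) = 15887*(-1/2093) = -15887/2093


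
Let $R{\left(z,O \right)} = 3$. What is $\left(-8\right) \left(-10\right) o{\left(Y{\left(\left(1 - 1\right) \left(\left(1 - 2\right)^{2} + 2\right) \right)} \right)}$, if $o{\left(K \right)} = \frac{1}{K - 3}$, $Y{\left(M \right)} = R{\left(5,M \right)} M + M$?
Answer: $- \frac{80}{3} \approx -26.667$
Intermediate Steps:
$Y{\left(M \right)} = 4 M$ ($Y{\left(M \right)} = 3 M + M = 4 M$)
$o{\left(K \right)} = \frac{1}{-3 + K}$
$\left(-8\right) \left(-10\right) o{\left(Y{\left(\left(1 - 1\right) \left(\left(1 - 2\right)^{2} + 2\right) \right)} \right)} = \frac{\left(-8\right) \left(-10\right)}{-3 + 4 \left(1 - 1\right) \left(\left(1 - 2\right)^{2} + 2\right)} = \frac{80}{-3 + 4 \cdot 0 \left(\left(-1\right)^{2} + 2\right)} = \frac{80}{-3 + 4 \cdot 0 \left(1 + 2\right)} = \frac{80}{-3 + 4 \cdot 0 \cdot 3} = \frac{80}{-3 + 4 \cdot 0} = \frac{80}{-3 + 0} = \frac{80}{-3} = 80 \left(- \frac{1}{3}\right) = - \frac{80}{3}$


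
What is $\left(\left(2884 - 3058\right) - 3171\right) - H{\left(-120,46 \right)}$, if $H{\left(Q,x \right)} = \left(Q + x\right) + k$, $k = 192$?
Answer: $-3463$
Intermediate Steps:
$H{\left(Q,x \right)} = 192 + Q + x$ ($H{\left(Q,x \right)} = \left(Q + x\right) + 192 = 192 + Q + x$)
$\left(\left(2884 - 3058\right) - 3171\right) - H{\left(-120,46 \right)} = \left(\left(2884 - 3058\right) - 3171\right) - \left(192 - 120 + 46\right) = \left(-174 - 3171\right) - 118 = -3345 - 118 = -3463$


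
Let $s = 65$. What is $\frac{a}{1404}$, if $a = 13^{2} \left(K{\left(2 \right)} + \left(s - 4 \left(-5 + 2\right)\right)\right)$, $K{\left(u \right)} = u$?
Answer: $\frac{1027}{108} \approx 9.5093$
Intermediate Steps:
$a = 13351$ ($a = 13^{2} \left(2 + \left(65 - 4 \left(-5 + 2\right)\right)\right) = 169 \left(2 + \left(65 - 4 \left(-3\right)\right)\right) = 169 \left(2 + \left(65 - -12\right)\right) = 169 \left(2 + \left(65 + 12\right)\right) = 169 \left(2 + 77\right) = 169 \cdot 79 = 13351$)
$\frac{a}{1404} = \frac{13351}{1404} = 13351 \cdot \frac{1}{1404} = \frac{1027}{108}$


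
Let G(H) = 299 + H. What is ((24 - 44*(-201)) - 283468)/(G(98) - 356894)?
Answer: 274600/356497 ≈ 0.77027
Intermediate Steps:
((24 - 44*(-201)) - 283468)/(G(98) - 356894) = ((24 - 44*(-201)) - 283468)/((299 + 98) - 356894) = ((24 + 8844) - 283468)/(397 - 356894) = (8868 - 283468)/(-356497) = -274600*(-1/356497) = 274600/356497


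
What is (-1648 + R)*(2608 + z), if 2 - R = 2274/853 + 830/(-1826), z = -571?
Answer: -31502545179/9383 ≈ -3.3574e+6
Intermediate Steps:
R = -1983/9383 (R = 2 - (2274/853 + 830/(-1826)) = 2 - (2274*(1/853) + 830*(-1/1826)) = 2 - (2274/853 - 5/11) = 2 - 1*20749/9383 = 2 - 20749/9383 = -1983/9383 ≈ -0.21134)
(-1648 + R)*(2608 + z) = (-1648 - 1983/9383)*(2608 - 571) = -15465167/9383*2037 = -31502545179/9383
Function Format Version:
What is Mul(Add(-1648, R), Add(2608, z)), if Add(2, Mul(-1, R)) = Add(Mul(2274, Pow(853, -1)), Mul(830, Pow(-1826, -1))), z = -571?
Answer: Rational(-31502545179, 9383) ≈ -3.3574e+6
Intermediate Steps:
R = Rational(-1983, 9383) (R = Add(2, Mul(-1, Add(Mul(2274, Pow(853, -1)), Mul(830, Pow(-1826, -1))))) = Add(2, Mul(-1, Add(Mul(2274, Rational(1, 853)), Mul(830, Rational(-1, 1826))))) = Add(2, Mul(-1, Add(Rational(2274, 853), Rational(-5, 11)))) = Add(2, Mul(-1, Rational(20749, 9383))) = Add(2, Rational(-20749, 9383)) = Rational(-1983, 9383) ≈ -0.21134)
Mul(Add(-1648, R), Add(2608, z)) = Mul(Add(-1648, Rational(-1983, 9383)), Add(2608, -571)) = Mul(Rational(-15465167, 9383), 2037) = Rational(-31502545179, 9383)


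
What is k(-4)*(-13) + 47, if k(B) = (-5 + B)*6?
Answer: 749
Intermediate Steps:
k(B) = -30 + 6*B
k(-4)*(-13) + 47 = (-30 + 6*(-4))*(-13) + 47 = (-30 - 24)*(-13) + 47 = -54*(-13) + 47 = 702 + 47 = 749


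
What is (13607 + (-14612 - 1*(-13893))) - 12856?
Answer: 32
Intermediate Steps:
(13607 + (-14612 - 1*(-13893))) - 12856 = (13607 + (-14612 + 13893)) - 12856 = (13607 - 719) - 12856 = 12888 - 12856 = 32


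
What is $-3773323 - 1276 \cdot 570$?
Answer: $-4500643$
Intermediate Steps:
$-3773323 - 1276 \cdot 570 = -3773323 - 727320 = -4500643$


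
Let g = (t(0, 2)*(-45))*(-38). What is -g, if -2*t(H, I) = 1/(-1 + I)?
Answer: 855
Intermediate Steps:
t(H, I) = -1/(2*(-1 + I))
g = -855 (g = (-1/(-2 + 2*2)*(-45))*(-38) = (-1/(-2 + 4)*(-45))*(-38) = (-1/2*(-45))*(-38) = (-1*1/2*(-45))*(-38) = -1/2*(-45)*(-38) = (45/2)*(-38) = -855)
-g = -1*(-855) = 855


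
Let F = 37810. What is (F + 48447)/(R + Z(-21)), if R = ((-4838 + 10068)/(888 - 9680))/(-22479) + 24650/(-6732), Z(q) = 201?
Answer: 281282659970004/643517314117 ≈ 437.10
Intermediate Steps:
R = -11940383855/3260983572 (R = (5230/(-8792))*(-1/22479) + 24650*(-1/6732) = (5230*(-1/8792))*(-1/22479) - 725/198 = -2615/4396*(-1/22479) - 725/198 = 2615/98817684 - 725/198 = -11940383855/3260983572 ≈ -3.6616)
(F + 48447)/(R + Z(-21)) = (37810 + 48447)/(-11940383855/3260983572 + 201) = 86257/(643517314117/3260983572) = 86257*(3260983572/643517314117) = 281282659970004/643517314117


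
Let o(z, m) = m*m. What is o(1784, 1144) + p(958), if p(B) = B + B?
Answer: 1310652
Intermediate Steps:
o(z, m) = m²
p(B) = 2*B
o(1784, 1144) + p(958) = 1144² + 2*958 = 1308736 + 1916 = 1310652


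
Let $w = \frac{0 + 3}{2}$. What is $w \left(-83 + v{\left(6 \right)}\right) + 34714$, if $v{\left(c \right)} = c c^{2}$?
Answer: $\frac{69827}{2} \approx 34914.0$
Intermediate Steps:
$v{\left(c \right)} = c^{3}$
$w = \frac{3}{2}$ ($w = \frac{1}{2} \cdot 3 = \frac{3}{2} \approx 1.5$)
$w \left(-83 + v{\left(6 \right)}\right) + 34714 = \frac{3 \left(-83 + 6^{3}\right)}{2} + 34714 = \frac{3 \left(-83 + 216\right)}{2} + 34714 = \frac{3}{2} \cdot 133 + 34714 = \frac{399}{2} + 34714 = \frac{69827}{2}$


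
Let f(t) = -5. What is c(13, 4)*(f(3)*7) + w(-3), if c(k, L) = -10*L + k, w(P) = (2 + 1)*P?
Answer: 936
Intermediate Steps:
w(P) = 3*P
c(k, L) = k - 10*L
c(13, 4)*(f(3)*7) + w(-3) = (13 - 10*4)*(-5*7) + 3*(-3) = (13 - 40)*(-35) - 9 = -27*(-35) - 9 = 945 - 9 = 936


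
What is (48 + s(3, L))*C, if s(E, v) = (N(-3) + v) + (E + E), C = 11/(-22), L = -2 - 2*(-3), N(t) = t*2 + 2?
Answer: -27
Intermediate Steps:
N(t) = 2 + 2*t (N(t) = 2*t + 2 = 2 + 2*t)
L = 4 (L = -2 + 6 = 4)
C = -1/2 (C = 11*(-1/22) = -1/2 ≈ -0.50000)
s(E, v) = -4 + v + 2*E (s(E, v) = ((2 + 2*(-3)) + v) + (E + E) = ((2 - 6) + v) + 2*E = (-4 + v) + 2*E = -4 + v + 2*E)
(48 + s(3, L))*C = (48 + (-4 + 4 + 2*3))*(-1/2) = (48 + (-4 + 4 + 6))*(-1/2) = (48 + 6)*(-1/2) = 54*(-1/2) = -27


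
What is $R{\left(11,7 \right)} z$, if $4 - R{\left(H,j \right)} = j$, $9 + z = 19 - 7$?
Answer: $-9$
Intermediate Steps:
$z = 3$ ($z = -9 + \left(19 - 7\right) = -9 + 12 = 3$)
$R{\left(H,j \right)} = 4 - j$
$R{\left(11,7 \right)} z = \left(4 - 7\right) 3 = \left(-3\right) 3 = -9$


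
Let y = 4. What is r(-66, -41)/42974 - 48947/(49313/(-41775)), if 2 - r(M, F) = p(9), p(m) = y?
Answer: 43935777946162/1059588431 ≈ 41465.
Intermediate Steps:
p(m) = 4
r(M, F) = -2 (r(M, F) = 2 - 1*4 = 2 - 4 = -2)
r(-66, -41)/42974 - 48947/(49313/(-41775)) = -2/42974 - 48947/(49313/(-41775)) = -2*1/42974 - 48947/(49313*(-1/41775)) = -1/21487 - 48947/(-49313/41775) = -1/21487 - 48947*(-41775/49313) = -1/21487 + 2044760925/49313 = 43935777946162/1059588431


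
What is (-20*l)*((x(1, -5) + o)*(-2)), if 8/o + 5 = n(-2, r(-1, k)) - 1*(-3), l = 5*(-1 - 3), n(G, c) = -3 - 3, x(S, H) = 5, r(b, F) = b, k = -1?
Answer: -3200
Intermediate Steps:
n(G, c) = -6
l = -20 (l = 5*(-4) = -20)
o = -1 (o = 8/(-5 + (-6 - 1*(-3))) = 8/(-5 + (-6 + 3)) = 8/(-5 - 3) = 8/(-8) = 8*(-⅛) = -1)
(-20*l)*((x(1, -5) + o)*(-2)) = (-20*(-20))*((5 - 1)*(-2)) = 400*(4*(-2)) = 400*(-8) = -3200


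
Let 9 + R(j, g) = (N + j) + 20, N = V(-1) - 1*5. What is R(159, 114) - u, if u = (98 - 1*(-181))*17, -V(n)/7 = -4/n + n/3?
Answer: -13811/3 ≈ -4603.7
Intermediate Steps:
V(n) = 28/n - 7*n/3 (V(n) = -7*(-4/n + n/3) = 28/n - 7*n/3)
u = 4743 (u = (98 + 181)*17 = 279*17 = 4743)
N = -92/3 (N = (28/(-1) - 7/3*(-1)) - 1*5 = (28*(-1) + 7/3) - 5 = (-28 + 7/3) - 5 = -77/3 - 5 = -92/3 ≈ -30.667)
R(j, g) = -59/3 + j (R(j, g) = -9 + ((-92/3 + j) + 20) = -9 + (-32/3 + j) = -59/3 + j)
R(159, 114) - u = (-59/3 + 159) - 1*4743 = 418/3 - 4743 = -13811/3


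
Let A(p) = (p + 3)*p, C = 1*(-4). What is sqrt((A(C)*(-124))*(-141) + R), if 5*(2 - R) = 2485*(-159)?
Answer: sqrt(148961) ≈ 385.95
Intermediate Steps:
C = -4
A(p) = p*(3 + p) (A(p) = (3 + p)*p = p*(3 + p))
R = 79025 (R = 2 - 497*(-159) = 2 - 1/5*(-395115) = 2 + 79023 = 79025)
sqrt((A(C)*(-124))*(-141) + R) = sqrt((-4*(3 - 4)*(-124))*(-141) + 79025) = sqrt((-4*(-1)*(-124))*(-141) + 79025) = sqrt((4*(-124))*(-141) + 79025) = sqrt(-496*(-141) + 79025) = sqrt(69936 + 79025) = sqrt(148961)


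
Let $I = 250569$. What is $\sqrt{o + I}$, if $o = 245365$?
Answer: $\sqrt{495934} \approx 704.23$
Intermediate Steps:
$\sqrt{o + I} = \sqrt{245365 + 250569} = \sqrt{495934}$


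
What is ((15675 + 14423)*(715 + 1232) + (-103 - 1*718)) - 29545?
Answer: 58570440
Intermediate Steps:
((15675 + 14423)*(715 + 1232) + (-103 - 1*718)) - 29545 = (30098*1947 + (-103 - 718)) - 29545 = (58600806 - 821) - 29545 = 58599985 - 29545 = 58570440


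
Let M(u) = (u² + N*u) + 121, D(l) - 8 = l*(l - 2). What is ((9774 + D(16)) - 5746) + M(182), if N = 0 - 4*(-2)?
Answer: 38961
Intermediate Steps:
N = 8 (N = 0 + 8 = 8)
D(l) = 8 + l*(-2 + l) (D(l) = 8 + l*(l - 2) = 8 + l*(-2 + l))
M(u) = 121 + u² + 8*u (M(u) = (u² + 8*u) + 121 = 121 + u² + 8*u)
((9774 + D(16)) - 5746) + M(182) = ((9774 + (8 + 16² - 2*16)) - 5746) + (121 + 182² + 8*182) = ((9774 + (8 + 256 - 32)) - 5746) + (121 + 33124 + 1456) = ((9774 + 232) - 5746) + 34701 = (10006 - 5746) + 34701 = 4260 + 34701 = 38961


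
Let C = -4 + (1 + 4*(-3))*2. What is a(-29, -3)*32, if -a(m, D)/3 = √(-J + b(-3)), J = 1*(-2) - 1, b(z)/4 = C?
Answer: -96*I*√101 ≈ -964.79*I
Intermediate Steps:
C = -26 (C = -4 + (1 - 12)*2 = -4 - 11*2 = -4 - 22 = -26)
b(z) = -104 (b(z) = 4*(-26) = -104)
J = -3 (J = -2 - 1 = -3)
a(m, D) = -3*I*√101 (a(m, D) = -3*√(-1*(-3) - 104) = -3*√(3 - 104) = -3*I*√101)
a(-29, -3)*32 = -3*I*√101*32 = -96*I*√101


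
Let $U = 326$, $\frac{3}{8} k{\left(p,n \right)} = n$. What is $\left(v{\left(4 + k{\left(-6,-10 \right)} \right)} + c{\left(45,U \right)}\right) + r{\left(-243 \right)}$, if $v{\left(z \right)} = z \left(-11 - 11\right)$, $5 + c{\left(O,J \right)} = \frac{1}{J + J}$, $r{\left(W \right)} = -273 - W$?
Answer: $\frac{906935}{1956} \approx 463.67$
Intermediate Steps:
$k{\left(p,n \right)} = \frac{8 n}{3}$
$c{\left(O,J \right)} = -5 + \frac{1}{2 J}$ ($c{\left(O,J \right)} = -5 + \frac{1}{J + J} = -5 + \frac{1}{2 J}$)
$v{\left(z \right)} = - 22 z$ ($v{\left(z \right)} = z \left(-22\right) = - 22 z$)
$\left(v{\left(4 + k{\left(-6,-10 \right)} \right)} + c{\left(45,U \right)}\right) + r{\left(-243 \right)} = \left(- 22 \left(4 + \frac{8}{3} \left(-10\right)\right) - \left(5 - \frac{1}{2 \cdot 326}\right)\right) - 30 = \left(- 22 \left(4 - \frac{80}{3}\right) + \left(-5 + \frac{1}{2} \cdot \frac{1}{326}\right)\right) + \left(-273 + 243\right) = \left(\left(-22\right) \left(- \frac{68}{3}\right) + \left(-5 + \frac{1}{652}\right)\right) - 30 = \left(\frac{1496}{3} - \frac{3259}{652}\right) - 30 = \frac{965615}{1956} - 30 = \frac{906935}{1956}$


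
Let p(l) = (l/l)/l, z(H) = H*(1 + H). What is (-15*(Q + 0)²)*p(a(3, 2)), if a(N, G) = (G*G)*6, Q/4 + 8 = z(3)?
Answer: -160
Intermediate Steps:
Q = 16 (Q = -32 + 4*(3*(1 + 3)) = -32 + 4*(3*4) = -32 + 4*12 = -32 + 48 = 16)
a(N, G) = 6*G² (a(N, G) = G²*6 = 6*G²)
p(l) = 1/l
(-15*(Q + 0)²)*p(a(3, 2)) = (-15*(16 + 0)²)/((6*2²)) = (-15*16²)/((6*4)) = -15*256/24 = -3840*1/24 = -160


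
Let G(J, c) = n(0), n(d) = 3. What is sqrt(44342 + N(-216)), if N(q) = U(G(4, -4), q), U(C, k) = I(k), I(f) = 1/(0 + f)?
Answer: sqrt(57467226)/36 ≈ 210.58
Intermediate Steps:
G(J, c) = 3
I(f) = 1/f
U(C, k) = 1/k
N(q) = 1/q
sqrt(44342 + N(-216)) = sqrt(44342 + 1/(-216)) = sqrt(44342 - 1/216) = sqrt(9577871/216) = sqrt(57467226)/36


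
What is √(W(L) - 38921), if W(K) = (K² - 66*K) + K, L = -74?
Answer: I*√28635 ≈ 169.22*I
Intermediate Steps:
W(K) = K² - 65*K
√(W(L) - 38921) = √(-74*(-65 - 74) - 38921) = √(-74*(-139) - 38921) = √(10286 - 38921) = √(-28635) = I*√28635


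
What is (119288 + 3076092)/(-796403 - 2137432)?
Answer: -639076/586767 ≈ -1.0891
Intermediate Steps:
(119288 + 3076092)/(-796403 - 2137432) = 3195380/(-2933835) = 3195380*(-1/2933835) = -639076/586767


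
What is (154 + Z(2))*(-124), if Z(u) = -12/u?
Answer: -18352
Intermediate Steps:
(154 + Z(2))*(-124) = (154 - 12/2)*(-124) = (154 - 12*1/2)*(-124) = (154 - 6)*(-124) = 148*(-124) = -18352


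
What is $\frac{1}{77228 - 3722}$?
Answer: $\frac{1}{73506} \approx 1.3604 \cdot 10^{-5}$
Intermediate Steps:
$\frac{1}{77228 - 3722} = \frac{1}{73506}$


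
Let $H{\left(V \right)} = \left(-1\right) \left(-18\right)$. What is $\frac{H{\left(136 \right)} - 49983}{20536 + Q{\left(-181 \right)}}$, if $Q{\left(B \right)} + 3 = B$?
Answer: $- \frac{16655}{6784} \approx -2.455$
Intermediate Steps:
$H{\left(V \right)} = 18$
$Q{\left(B \right)} = -3 + B$
$\frac{H{\left(136 \right)} - 49983}{20536 + Q{\left(-181 \right)}} = \frac{18 - 49983}{20536 - 184} = - \frac{49965}{20536 - 184} = - \frac{49965}{20352} = \left(-49965\right) \frac{1}{20352} = - \frac{16655}{6784}$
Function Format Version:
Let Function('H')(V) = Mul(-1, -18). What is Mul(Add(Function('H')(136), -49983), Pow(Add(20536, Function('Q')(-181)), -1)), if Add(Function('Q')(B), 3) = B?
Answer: Rational(-16655, 6784) ≈ -2.4550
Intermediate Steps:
Function('H')(V) = 18
Function('Q')(B) = Add(-3, B)
Mul(Add(Function('H')(136), -49983), Pow(Add(20536, Function('Q')(-181)), -1)) = Mul(Add(18, -49983), Pow(Add(20536, Add(-3, -181)), -1)) = Mul(-49965, Pow(Add(20536, -184), -1)) = Mul(-49965, Pow(20352, -1)) = Mul(-49965, Rational(1, 20352)) = Rational(-16655, 6784)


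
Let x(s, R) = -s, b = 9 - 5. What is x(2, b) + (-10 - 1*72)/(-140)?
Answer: -99/70 ≈ -1.4143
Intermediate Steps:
b = 4
x(2, b) + (-10 - 1*72)/(-140) = -1*2 + (-10 - 1*72)/(-140) = -2 + (-10 - 72)*(-1/140) = -2 - 82*(-1/140) = -2 + 41/70 = -99/70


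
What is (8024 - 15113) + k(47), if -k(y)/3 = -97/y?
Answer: -332892/47 ≈ -7082.8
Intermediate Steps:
k(y) = 291/y (k(y) = -(-291)/y = 291/y)
(8024 - 15113) + k(47) = (8024 - 15113) + 291/47 = -7089 + 291*(1/47) = -7089 + 291/47 = -332892/47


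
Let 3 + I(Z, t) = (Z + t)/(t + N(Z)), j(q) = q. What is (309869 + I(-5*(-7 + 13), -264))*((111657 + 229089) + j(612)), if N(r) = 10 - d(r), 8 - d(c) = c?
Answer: 7721617465857/73 ≈ 1.0578e+11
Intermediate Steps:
d(c) = 8 - c
N(r) = 2 + r (N(r) = 10 - (8 - r) = 10 + (-8 + r) = 2 + r)
I(Z, t) = -3 + (Z + t)/(2 + Z + t) (I(Z, t) = -3 + (Z + t)/(t + (2 + Z)) = -3 + (Z + t)/(2 + Z + t))
(309869 + I(-5*(-7 + 13), -264))*((111657 + 229089) + j(612)) = (309869 + 2*(-3 - (-5)*(-7 + 13) - 1*(-264))/(2 - 5*(-7 + 13) - 264))*((111657 + 229089) + 612) = (309869 + 2*(-3 - (-5)*6 + 264)/(2 - 5*6 - 264))*(340746 + 612) = (309869 + 2*(-3 - 1*(-30) + 264)/(2 - 30 - 264))*341358 = (309869 + 2*(-3 + 30 + 264)/(-292))*341358 = (309869 + 2*(-1/292)*291)*341358 = (309869 - 291/146)*341358 = (45240583/146)*341358 = 7721617465857/73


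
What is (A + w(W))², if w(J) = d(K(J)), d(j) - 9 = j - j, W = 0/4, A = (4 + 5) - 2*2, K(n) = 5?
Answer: 196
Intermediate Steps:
A = 5 (A = 9 - 4 = 5)
W = 0 (W = 0*(¼) = 0)
d(j) = 9 (d(j) = 9 + (j - j) = 9 + 0 = 9)
w(J) = 9
(A + w(W))² = (5 + 9)² = 14² = 196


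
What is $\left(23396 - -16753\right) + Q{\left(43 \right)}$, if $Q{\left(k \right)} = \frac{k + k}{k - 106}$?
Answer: $\frac{2529301}{63} \approx 40148.0$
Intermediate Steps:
$Q{\left(k \right)} = \frac{2 k}{-106 + k}$
$\left(23396 - -16753\right) + Q{\left(43 \right)} = \left(23396 - -16753\right) + 2 \cdot 43 \frac{1}{-106 + 43} = \left(23396 + 16753\right) + 2 \cdot 43 \frac{1}{-63} = 40149 + 2 \cdot 43 \left(- \frac{1}{63}\right) = 40149 - \frac{86}{63} = \frac{2529301}{63}$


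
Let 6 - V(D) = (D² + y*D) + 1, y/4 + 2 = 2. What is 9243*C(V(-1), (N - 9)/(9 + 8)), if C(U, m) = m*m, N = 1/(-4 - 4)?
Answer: 49255947/18496 ≈ 2663.1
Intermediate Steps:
y = 0 (y = -8 + 4*2 = -8 + 8 = 0)
N = -⅛ (N = 1/(-8) = -⅛ ≈ -0.12500)
V(D) = 5 - D² (V(D) = 6 - ((D² + 0*D) + 1) = 6 - ((D² + 0) + 1) = 6 - (D² + 1) = 6 - (1 + D²) = 6 + (-1 - D²) = 5 - D²)
C(U, m) = m²
9243*C(V(-1), (N - 9)/(9 + 8)) = 9243*((-⅛ - 9)/(9 + 8))² = 9243*(-73/8/17)² = 9243*(-73/8*1/17)² = 9243*(-73/136)² = 9243*(5329/18496) = 49255947/18496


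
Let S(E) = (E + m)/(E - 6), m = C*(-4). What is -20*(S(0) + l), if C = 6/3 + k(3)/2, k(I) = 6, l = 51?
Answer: -3260/3 ≈ -1086.7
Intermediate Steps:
C = 5 (C = 6/3 + 6/2 = 6*(⅓) + 6*(½) = 2 + 3 = 5)
m = -20 (m = 5*(-4) = -20)
S(E) = (-20 + E)/(-6 + E) (S(E) = (E - 20)/(E - 6) = (-20 + E)/(-6 + E))
-20*(S(0) + l) = -20*((-20 + 0)/(-6 + 0) + 51) = -20*(-20/(-6) + 51) = -20*(-⅙*(-20) + 51) = -20*(10/3 + 51) = -20*163/3 = -3260/3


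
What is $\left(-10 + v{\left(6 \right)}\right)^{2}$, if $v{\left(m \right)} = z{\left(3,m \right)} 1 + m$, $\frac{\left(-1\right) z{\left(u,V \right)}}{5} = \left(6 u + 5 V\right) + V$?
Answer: $75076$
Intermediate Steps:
$z{\left(u,V \right)} = - 30 V - 30 u$ ($z{\left(u,V \right)} = - 5 \left(\left(6 u + 5 V\right) + V\right) = - 5 \left(\left(5 V + 6 u\right) + V\right) = - 5 \left(6 V + 6 u\right) = - 30 V - 30 u$)
$v{\left(m \right)} = -90 - 29 m$ ($v{\left(m \right)} = \left(- 30 m - 90\right) 1 + m = \left(-90 - 30 m\right) 1 + m = \left(-90 - 30 m\right) + m = -90 - 29 m$)
$\left(-10 + v{\left(6 \right)}\right)^{2} = \left(-10 - 264\right)^{2} = \left(-274\right)^{2} = 75076$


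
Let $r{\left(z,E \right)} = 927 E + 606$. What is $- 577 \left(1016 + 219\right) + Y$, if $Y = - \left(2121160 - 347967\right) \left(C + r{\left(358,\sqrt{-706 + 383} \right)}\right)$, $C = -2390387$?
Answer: $4237542228138 - 1643749911 i \sqrt{323} \approx 4.2375 \cdot 10^{12} - 2.9542 \cdot 10^{10} i$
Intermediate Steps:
$r{\left(z,E \right)} = 606 + 927 E$
$Y = 4237542940733 - 1643749911 i \sqrt{323}$ ($Y = - \left(2121160 - 347967\right) \left(-2390387 + \left(606 + 927 \sqrt{-706 + 383}\right)\right) = - 1773193 \left(-2390387 + \left(606 + 927 \sqrt{-323}\right)\right) = - 1773193 \left(-2390387 + \left(606 + 927 i \sqrt{323}\right)\right) = - 1773193 \left(-2389781 + 927 i \sqrt{323}\right) = - (-4237542940733 + 1643749911 i \sqrt{323}) = 4237542940733 - 1643749911 i \sqrt{323} \approx 4.2375 \cdot 10^{12} - 2.9542 \cdot 10^{10} i$)
$- 577 \left(1016 + 219\right) + Y = - 577 \left(1016 + 219\right) + \left(4237542940733 - 1643749911 i \sqrt{323}\right) = \left(-577\right) 1235 + \left(4237542940733 - 1643749911 i \sqrt{323}\right) = -712595 + \left(4237542940733 - 1643749911 i \sqrt{323}\right) = 4237542228138 - 1643749911 i \sqrt{323}$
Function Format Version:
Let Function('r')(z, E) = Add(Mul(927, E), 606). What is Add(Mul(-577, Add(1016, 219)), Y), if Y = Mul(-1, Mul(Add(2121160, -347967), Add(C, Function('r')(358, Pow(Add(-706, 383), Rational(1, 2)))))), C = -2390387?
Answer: Add(4237542228138, Mul(-1643749911, I, Pow(323, Rational(1, 2)))) ≈ Add(4.2375e+12, Mul(-2.9542e+10, I))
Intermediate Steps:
Function('r')(z, E) = Add(606, Mul(927, E))
Y = Add(4237542940733, Mul(-1643749911, I, Pow(323, Rational(1, 2)))) (Y = Mul(-1, Mul(Add(2121160, -347967), Add(-2390387, Add(606, Mul(927, Pow(Add(-706, 383), Rational(1, 2))))))) = Mul(-1, Mul(1773193, Add(-2390387, Add(606, Mul(927, Pow(-323, Rational(1, 2))))))) = Mul(-1, Mul(1773193, Add(-2390387, Add(606, Mul(927, Mul(I, Pow(323, Rational(1, 2)))))))) = Mul(-1, Mul(1773193, Add(-2390387, Add(606, Mul(927, I, Pow(323, Rational(1, 2))))))) = Mul(-1, Mul(1773193, Add(-2389781, Mul(927, I, Pow(323, Rational(1, 2)))))) = Mul(-1, Add(-4237542940733, Mul(1643749911, I, Pow(323, Rational(1, 2))))) = Add(4237542940733, Mul(-1643749911, I, Pow(323, Rational(1, 2)))) ≈ Add(4.2375e+12, Mul(-2.9542e+10, I)))
Add(Mul(-577, Add(1016, 219)), Y) = Add(Mul(-577, Add(1016, 219)), Add(4237542940733, Mul(-1643749911, I, Pow(323, Rational(1, 2))))) = Add(Mul(-577, 1235), Add(4237542940733, Mul(-1643749911, I, Pow(323, Rational(1, 2))))) = Add(-712595, Add(4237542940733, Mul(-1643749911, I, Pow(323, Rational(1, 2))))) = Add(4237542228138, Mul(-1643749911, I, Pow(323, Rational(1, 2))))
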